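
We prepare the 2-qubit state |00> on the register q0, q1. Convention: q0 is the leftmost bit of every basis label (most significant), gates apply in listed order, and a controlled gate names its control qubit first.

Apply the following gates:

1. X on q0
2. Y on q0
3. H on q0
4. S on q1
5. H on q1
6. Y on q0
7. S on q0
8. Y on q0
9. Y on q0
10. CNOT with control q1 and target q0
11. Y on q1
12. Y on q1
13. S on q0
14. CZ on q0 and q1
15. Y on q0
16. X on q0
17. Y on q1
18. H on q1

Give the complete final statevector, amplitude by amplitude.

The resulting statevector has amplitude sqrt(2)*(1 + I)/4 on |00>, sqrt(2)*(-1 + I)/4 on |01>, sqrt(2)*(-1 - I)/4 on |10>, sqrt(2)*(1 - I)/4 on |11>.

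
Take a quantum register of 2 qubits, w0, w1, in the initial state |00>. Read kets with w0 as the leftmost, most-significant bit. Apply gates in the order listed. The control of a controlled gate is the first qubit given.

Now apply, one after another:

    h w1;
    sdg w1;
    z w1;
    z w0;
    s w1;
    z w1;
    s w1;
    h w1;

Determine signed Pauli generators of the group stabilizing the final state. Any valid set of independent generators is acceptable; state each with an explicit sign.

One valid set of independent stabilizer generators is -IY, +ZI (any independent generating set of the same group is equally correct).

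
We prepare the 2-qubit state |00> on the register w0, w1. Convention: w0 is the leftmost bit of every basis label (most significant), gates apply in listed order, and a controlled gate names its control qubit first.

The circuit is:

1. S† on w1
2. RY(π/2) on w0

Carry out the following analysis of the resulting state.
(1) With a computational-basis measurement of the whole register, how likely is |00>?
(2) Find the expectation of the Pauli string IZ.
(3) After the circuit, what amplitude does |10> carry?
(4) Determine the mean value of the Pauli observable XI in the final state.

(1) Outcome |00> occurs with probability 1/2.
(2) The observable IZ averages to 1.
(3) |10> carries amplitude sqrt(2)/2 in the final state.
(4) The expectation value of XI is 1.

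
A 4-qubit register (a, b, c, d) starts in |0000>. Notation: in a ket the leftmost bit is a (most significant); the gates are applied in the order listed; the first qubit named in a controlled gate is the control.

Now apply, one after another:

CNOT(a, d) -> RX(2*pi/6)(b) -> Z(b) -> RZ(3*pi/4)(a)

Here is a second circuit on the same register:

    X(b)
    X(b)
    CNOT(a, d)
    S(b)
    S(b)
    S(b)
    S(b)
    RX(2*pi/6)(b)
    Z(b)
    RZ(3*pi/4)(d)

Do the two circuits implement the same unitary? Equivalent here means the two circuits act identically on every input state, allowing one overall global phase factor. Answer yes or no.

No — the two circuits implement different unitaries, even allowing a global phase.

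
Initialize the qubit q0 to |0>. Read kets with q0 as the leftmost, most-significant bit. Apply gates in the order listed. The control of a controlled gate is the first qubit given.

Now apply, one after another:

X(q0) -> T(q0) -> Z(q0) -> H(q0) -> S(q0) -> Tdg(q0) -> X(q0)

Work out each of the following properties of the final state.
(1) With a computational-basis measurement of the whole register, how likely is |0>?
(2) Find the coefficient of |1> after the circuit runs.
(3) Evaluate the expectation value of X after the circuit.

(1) Outcome |0> occurs with probability 1/2.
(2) The final state's coefficient on |1> equals -sqrt(2)*exp(I*pi/4)/2.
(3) The expectation value of X is -sqrt(2)/2.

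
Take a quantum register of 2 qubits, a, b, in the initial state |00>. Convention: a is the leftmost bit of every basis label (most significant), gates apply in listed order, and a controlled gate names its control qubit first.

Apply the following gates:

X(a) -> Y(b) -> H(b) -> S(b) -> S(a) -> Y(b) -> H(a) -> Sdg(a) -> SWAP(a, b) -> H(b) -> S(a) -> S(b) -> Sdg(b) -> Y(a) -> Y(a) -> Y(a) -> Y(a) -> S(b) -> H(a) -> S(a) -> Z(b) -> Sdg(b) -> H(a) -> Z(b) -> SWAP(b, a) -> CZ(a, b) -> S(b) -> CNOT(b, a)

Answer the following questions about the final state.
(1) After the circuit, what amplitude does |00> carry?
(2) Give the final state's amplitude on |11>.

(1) |00> carries amplitude sqrt(2)*(1 + I)/4 in the final state.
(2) |11> carries amplitude sqrt(2)*(-1 + I)/4 in the final state.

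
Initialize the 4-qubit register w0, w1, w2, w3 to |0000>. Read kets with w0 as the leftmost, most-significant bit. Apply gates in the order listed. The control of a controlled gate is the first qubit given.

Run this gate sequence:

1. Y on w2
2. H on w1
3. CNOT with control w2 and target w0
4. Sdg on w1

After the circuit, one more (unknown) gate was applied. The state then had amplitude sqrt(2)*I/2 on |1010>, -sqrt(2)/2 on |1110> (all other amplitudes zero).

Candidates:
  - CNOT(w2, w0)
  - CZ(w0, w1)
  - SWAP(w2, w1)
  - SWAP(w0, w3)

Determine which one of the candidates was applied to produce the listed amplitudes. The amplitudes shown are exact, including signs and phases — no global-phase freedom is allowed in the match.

The applied gate was CZ(w0, w1).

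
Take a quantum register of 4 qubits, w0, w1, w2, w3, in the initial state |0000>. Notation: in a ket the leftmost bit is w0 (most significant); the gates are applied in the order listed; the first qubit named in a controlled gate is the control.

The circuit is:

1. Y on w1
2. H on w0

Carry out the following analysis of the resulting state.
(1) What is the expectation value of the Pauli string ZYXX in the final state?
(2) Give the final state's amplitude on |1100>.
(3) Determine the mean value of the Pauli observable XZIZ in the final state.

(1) The expectation value of ZYXX is 0.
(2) The final state's coefficient on |1100> equals sqrt(2)*I/2.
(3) In the final state, XZIZ has expectation -1.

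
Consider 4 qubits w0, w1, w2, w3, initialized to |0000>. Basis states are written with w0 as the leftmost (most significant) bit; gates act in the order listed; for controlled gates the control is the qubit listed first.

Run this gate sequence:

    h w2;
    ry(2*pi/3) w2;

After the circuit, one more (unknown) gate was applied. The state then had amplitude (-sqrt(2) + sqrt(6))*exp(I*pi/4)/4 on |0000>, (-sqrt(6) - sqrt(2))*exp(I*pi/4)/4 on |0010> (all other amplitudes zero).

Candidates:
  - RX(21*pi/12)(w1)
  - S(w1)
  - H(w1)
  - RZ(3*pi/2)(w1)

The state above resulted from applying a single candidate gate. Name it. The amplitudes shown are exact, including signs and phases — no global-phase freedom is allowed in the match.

It was RZ(3*pi/2)(w1) that produced the state shown.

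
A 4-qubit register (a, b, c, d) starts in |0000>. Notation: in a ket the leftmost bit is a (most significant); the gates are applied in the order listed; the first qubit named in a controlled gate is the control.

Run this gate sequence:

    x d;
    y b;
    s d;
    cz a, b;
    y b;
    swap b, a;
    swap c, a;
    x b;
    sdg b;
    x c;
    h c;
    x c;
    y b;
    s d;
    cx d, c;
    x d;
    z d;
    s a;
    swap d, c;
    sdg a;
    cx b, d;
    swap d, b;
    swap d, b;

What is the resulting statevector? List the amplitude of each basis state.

After the circuit, the state carries amplitude sqrt(2)/2 on |0000>, -sqrt(2)/2 on |0001>, and 0 on every other basis state.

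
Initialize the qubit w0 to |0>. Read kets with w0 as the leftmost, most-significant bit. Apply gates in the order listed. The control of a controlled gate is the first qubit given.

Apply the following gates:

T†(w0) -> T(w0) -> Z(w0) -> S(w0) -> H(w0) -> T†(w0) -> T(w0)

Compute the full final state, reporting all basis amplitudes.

The final amplitudes are sqrt(2)/2 on |0>, sqrt(2)/2 on |1>.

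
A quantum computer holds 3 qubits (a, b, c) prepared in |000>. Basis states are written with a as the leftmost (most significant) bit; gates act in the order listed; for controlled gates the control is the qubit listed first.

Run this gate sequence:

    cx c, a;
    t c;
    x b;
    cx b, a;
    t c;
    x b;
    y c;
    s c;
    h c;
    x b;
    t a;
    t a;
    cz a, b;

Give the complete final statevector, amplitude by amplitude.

The final amplitudes are sqrt(2)*I/2 on |110>, -sqrt(2)*I/2 on |111>, and 0 on every other basis state.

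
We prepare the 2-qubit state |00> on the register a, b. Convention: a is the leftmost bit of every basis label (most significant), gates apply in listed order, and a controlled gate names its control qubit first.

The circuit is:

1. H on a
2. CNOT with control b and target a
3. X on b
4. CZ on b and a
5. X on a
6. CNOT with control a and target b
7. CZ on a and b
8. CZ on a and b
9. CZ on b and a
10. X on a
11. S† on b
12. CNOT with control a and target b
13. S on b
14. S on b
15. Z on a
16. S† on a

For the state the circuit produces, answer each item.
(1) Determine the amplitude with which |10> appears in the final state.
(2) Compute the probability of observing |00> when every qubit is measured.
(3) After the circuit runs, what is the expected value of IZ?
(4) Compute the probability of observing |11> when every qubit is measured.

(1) |10> carries amplitude -sqrt(2)/2 in the final state.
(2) Outcome |00> occurs with probability 1/2.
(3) The expectation value of IZ is 1.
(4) The probability of measuring |11> is 0.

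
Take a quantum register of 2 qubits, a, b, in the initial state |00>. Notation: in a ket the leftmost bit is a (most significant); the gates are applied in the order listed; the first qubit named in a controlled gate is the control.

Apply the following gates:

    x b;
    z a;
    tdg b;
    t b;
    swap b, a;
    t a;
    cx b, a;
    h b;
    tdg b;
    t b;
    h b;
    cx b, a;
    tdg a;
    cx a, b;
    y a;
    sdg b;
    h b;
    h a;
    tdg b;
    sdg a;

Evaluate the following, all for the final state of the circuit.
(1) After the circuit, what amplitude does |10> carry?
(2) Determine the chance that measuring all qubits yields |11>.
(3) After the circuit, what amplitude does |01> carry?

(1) The amplitude on |10> is I/2. Key observation: gates 6-13 undo each other exactly, leaving only the rest of the circuit to track.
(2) The probability of measuring |11> is 1/4.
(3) The amplitude on |01> is -exp(3*I*pi/4)/2.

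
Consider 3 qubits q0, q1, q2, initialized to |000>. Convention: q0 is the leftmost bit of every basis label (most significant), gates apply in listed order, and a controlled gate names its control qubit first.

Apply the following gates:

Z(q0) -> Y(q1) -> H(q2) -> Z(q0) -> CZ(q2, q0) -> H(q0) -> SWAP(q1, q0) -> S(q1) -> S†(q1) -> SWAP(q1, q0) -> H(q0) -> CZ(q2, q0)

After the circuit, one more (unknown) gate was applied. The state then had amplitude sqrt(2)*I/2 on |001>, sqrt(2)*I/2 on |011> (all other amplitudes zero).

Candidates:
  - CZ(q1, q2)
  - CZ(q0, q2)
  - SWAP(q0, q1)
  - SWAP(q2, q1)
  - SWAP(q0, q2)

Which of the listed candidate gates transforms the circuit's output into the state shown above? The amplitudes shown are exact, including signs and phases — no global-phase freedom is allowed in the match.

The unique candidate consistent with the amplitudes is SWAP(q2, q1). Key observation: steps 5-12 multiply out to the identity, so the circuit reduces to the remaining gates.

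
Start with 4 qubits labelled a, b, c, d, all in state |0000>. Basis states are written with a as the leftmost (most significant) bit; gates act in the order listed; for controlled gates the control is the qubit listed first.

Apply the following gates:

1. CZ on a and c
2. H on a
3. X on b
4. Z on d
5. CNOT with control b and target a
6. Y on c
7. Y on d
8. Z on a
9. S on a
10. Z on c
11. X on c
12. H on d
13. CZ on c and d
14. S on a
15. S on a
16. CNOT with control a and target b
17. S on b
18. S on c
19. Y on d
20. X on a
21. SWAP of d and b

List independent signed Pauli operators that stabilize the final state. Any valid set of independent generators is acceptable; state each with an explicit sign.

The stabilizer group can be generated by +XIIX, +IXII, +ZIIZ, +IIZI, among other valid generating sets.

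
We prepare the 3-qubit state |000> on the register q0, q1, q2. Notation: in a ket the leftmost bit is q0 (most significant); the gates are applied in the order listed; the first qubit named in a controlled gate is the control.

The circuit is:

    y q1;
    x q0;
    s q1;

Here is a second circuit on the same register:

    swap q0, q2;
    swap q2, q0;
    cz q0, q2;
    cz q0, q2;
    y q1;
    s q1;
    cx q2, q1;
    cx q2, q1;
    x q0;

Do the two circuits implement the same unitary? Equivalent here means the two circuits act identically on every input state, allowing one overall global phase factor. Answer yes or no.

Yes: on every input state the two circuits agree up to one overall phase factor.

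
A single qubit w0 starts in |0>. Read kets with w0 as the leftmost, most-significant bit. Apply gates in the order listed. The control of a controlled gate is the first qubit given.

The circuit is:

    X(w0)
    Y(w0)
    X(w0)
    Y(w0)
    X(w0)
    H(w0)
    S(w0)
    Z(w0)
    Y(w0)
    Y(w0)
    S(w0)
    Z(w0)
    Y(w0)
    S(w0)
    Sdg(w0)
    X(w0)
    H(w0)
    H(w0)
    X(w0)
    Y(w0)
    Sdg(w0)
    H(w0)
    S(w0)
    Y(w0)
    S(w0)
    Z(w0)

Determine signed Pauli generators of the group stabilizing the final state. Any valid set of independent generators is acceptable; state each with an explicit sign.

The stabilizer group can be generated by -Y, among other valid generating sets. Key observation: gates 16-19 undo each other exactly, leaving only the rest of the circuit to track.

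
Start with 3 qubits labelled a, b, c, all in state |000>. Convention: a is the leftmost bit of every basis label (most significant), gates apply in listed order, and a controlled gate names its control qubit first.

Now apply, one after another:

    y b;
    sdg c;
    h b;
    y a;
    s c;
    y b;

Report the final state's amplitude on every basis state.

The resulting statevector has amplitude -sqrt(2)*I/2 on |100>, -sqrt(2)*I/2 on |110>, and 0 on every other basis state.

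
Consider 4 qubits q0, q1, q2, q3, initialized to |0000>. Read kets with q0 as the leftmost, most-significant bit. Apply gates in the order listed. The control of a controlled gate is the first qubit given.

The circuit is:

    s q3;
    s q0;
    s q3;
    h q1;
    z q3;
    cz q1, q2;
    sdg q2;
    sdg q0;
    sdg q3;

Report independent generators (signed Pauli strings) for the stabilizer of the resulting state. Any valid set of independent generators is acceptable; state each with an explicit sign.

The final state is stabilized by the group generated by +IXII, +ZIII, +IIZI, +IIIZ; other independent generating sets are equally valid.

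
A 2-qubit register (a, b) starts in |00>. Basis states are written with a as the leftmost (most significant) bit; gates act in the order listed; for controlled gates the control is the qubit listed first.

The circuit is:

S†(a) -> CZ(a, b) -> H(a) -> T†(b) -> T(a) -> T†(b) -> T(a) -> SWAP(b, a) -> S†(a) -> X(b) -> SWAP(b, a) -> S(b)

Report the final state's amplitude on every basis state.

After the circuit, the state carries amplitude sqrt(2)*I/2 on |00>, 0 on |01>, sqrt(2)/2 on |10>, 0 on |11>.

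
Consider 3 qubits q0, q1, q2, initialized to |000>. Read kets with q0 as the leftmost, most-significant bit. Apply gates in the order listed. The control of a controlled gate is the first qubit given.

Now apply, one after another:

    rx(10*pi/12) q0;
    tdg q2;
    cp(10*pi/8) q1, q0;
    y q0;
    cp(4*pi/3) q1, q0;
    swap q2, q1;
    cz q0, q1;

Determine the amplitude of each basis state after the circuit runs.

The final amplitudes are -sqrt(6)/4 - sqrt(2)/4 on |000>, I*(-sqrt(2) + sqrt(6))/4 on |100>, and 0 on every other basis state.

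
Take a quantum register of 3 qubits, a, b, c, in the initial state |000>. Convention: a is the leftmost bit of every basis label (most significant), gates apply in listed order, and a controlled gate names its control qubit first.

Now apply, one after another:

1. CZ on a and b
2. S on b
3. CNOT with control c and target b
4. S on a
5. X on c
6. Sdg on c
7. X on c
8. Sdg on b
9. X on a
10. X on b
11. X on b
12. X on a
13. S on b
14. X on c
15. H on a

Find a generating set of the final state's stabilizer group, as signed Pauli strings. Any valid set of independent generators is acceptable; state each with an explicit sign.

One valid set of independent stabilizer generators is +XII, +IZI, -IIZ (any independent generating set of the same group is equally correct). Key observation: gates 7-14 undo each other exactly, leaving only the rest of the circuit to track.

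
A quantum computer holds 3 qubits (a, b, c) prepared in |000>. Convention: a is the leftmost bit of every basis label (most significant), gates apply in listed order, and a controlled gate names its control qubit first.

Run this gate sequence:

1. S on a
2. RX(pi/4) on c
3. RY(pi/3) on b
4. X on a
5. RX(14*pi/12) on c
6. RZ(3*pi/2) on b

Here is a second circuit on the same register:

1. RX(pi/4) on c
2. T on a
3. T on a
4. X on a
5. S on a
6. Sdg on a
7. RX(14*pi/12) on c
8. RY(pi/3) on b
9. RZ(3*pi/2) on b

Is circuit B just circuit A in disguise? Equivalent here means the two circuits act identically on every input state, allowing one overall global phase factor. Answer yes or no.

Yes — the two circuits implement the same unitary up to a global phase.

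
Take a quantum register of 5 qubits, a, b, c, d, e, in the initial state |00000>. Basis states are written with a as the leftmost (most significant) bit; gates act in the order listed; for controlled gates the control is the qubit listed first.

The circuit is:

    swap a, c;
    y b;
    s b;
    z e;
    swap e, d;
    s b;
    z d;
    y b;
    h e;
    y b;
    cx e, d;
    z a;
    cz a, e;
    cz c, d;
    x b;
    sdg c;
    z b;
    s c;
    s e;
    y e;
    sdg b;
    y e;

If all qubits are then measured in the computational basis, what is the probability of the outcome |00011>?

The probability of measuring |00011> is 1/2.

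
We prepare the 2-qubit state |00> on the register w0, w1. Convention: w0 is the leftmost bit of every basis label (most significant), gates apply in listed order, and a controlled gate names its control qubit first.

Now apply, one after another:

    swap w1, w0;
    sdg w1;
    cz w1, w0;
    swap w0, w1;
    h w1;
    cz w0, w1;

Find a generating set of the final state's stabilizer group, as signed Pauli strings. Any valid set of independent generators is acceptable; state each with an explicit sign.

One valid set of independent stabilizer generators is +IX, +ZI (any independent generating set of the same group is equally correct).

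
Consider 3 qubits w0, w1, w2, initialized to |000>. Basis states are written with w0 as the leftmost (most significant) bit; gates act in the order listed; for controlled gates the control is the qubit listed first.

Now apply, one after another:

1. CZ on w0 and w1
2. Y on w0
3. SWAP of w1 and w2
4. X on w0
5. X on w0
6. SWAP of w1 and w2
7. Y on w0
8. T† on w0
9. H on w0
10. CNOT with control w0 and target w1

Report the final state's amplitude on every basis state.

The final amplitudes are sqrt(2)/2 on |000>, sqrt(2)/2 on |110>, and 0 on every other basis state. Key observation: gates 2-7 undo each other exactly, leaving only the rest of the circuit to track.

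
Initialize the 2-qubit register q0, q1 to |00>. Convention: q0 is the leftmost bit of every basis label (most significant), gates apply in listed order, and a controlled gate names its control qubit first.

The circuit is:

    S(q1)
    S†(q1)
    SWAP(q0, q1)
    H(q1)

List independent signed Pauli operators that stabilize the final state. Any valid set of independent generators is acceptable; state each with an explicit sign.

The stabilizer group can be generated by +IX, +ZI, among other valid generating sets.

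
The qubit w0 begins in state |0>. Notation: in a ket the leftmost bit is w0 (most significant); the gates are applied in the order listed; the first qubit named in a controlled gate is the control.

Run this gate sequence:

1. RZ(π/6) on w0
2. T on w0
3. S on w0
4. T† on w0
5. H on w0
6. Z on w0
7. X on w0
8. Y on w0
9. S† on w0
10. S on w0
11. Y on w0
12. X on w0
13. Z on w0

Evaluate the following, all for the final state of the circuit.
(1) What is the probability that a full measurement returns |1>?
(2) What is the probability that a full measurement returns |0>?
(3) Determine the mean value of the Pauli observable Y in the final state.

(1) A full measurement returns |1> with probability 1/2. Key observation: gates 6-13 undo each other exactly, leaving only the rest of the circuit to track.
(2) A full measurement returns |0> with probability 1/2.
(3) The expectation value of Y is 0.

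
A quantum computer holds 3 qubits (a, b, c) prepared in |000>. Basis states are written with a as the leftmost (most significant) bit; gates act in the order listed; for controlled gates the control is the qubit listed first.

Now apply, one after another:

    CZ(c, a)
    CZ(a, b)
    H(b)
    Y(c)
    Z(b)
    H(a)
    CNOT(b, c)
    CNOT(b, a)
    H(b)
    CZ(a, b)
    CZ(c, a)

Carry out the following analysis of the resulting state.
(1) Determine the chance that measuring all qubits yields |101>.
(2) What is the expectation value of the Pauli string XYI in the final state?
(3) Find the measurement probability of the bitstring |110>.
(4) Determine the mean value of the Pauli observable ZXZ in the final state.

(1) The probability of measuring |101> is 1/8.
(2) The expectation value of XYI is 0.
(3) The probability of measuring |110> is 1/8.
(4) The observable ZXZ averages to -1.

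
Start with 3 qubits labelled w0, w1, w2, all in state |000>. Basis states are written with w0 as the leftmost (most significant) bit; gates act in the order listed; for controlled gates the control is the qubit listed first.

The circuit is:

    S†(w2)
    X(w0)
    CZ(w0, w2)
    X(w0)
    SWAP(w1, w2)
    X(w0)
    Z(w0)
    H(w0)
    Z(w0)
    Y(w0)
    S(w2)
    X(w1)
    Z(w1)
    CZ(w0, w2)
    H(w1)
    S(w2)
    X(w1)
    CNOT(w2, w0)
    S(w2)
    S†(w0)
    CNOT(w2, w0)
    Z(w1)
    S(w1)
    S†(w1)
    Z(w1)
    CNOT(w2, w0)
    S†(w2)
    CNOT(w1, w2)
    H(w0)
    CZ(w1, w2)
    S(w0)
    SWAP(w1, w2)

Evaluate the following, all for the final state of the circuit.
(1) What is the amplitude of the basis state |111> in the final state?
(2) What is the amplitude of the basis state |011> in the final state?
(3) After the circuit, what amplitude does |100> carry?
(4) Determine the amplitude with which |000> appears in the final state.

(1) The final state's coefficient on |111> equals sqrt(2)*(-1 + I)/4. Key observation: gates 21-26 undo each other exactly, leaving only the rest of the circuit to track.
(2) |011> carries amplitude sqrt(2)*(-1 + I)/4 in the final state.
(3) The final state's coefficient on |100> equals sqrt(2)*(-1 + I)/4.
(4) The amplitude on |000> is sqrt(2)*(-1 + I)/4.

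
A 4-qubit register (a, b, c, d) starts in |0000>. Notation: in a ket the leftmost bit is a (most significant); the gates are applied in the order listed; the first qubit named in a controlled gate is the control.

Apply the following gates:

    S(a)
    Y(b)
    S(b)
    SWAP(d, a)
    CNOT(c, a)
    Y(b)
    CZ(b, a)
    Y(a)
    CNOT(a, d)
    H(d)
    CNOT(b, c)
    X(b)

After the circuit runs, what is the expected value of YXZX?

The observable YXZX averages to 0.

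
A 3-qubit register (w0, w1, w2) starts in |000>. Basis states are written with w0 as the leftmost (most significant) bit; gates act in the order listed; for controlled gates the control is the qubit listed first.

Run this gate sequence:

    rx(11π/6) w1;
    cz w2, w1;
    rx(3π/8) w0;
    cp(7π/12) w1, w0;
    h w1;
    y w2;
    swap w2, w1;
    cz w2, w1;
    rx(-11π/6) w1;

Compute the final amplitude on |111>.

The amplitude on |111> is -(sqrt(6) + 2*sqrt(2) + sqrt(2)*exp(I*pi/12))*sin(3*pi/16)/8.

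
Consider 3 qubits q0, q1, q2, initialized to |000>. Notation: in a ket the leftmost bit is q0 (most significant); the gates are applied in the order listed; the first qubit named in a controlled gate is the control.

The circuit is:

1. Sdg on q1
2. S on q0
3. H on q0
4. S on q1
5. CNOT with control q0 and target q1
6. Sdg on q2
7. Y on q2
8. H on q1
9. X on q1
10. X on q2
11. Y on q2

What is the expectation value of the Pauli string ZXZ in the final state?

In the final state, ZXZ has expectation -1.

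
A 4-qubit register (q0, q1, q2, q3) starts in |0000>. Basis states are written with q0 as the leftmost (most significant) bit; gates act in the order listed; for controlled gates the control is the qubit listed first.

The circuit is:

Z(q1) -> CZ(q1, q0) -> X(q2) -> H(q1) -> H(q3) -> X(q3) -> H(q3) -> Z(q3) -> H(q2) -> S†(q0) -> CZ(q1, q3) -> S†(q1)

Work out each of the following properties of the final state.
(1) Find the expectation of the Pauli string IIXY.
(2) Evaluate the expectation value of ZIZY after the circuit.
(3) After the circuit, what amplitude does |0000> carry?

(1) In the final state, IIXY has expectation 0. Key observation: gates 5-8 undo each other exactly, leaving only the rest of the circuit to track.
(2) In the final state, ZIZY has expectation 0.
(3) |0000> carries amplitude 1/2 in the final state.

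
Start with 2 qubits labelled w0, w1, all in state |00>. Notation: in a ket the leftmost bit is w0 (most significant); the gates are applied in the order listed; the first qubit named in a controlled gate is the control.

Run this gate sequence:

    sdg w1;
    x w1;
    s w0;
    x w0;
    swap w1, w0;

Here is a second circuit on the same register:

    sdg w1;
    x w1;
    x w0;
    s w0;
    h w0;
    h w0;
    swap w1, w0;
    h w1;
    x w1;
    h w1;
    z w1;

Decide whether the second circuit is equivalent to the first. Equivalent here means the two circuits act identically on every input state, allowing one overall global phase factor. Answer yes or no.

No — the two circuits implement different unitaries, even allowing a global phase.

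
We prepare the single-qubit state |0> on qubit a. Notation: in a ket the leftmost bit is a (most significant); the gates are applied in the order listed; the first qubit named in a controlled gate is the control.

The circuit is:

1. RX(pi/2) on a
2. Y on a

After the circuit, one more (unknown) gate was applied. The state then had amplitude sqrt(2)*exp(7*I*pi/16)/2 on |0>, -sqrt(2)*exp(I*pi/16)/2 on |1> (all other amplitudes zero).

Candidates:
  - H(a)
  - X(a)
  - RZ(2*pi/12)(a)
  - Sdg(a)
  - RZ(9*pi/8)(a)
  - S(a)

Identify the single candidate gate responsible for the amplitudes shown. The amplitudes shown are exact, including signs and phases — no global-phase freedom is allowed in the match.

It was RZ(9*pi/8)(a) that produced the state shown.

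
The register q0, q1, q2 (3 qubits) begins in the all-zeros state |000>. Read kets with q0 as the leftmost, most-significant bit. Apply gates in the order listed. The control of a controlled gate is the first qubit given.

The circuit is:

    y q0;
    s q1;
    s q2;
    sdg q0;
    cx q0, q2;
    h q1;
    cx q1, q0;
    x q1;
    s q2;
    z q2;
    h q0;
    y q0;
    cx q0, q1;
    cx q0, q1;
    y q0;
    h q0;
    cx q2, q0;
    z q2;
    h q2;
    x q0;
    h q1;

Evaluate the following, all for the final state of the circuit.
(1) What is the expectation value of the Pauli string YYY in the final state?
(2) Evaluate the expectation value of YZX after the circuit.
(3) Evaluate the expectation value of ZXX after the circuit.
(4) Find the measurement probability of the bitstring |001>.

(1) In the final state, YYY has expectation 0.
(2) The observable YZX averages to 0.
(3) The expectation value of ZXX is -1.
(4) Outcome |001> occurs with probability 1/8.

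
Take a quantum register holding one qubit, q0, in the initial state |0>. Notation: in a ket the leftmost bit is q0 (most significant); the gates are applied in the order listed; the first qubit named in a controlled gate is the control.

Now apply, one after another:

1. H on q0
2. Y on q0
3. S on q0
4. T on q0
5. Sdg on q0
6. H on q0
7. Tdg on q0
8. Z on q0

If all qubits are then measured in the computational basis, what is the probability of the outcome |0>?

Outcome |0> occurs with probability 1/2 - sqrt(2)/4.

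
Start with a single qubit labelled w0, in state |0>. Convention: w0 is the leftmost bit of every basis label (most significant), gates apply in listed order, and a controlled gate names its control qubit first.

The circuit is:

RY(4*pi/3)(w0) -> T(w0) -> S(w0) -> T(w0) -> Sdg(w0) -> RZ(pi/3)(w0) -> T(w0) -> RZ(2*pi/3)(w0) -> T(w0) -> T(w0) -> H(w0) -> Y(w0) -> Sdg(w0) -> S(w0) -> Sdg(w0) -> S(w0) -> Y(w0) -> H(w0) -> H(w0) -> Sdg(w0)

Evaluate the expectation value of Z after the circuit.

The expectation value of Z is -sqrt(6)/4. Key observation: the block from step 11 through step 18 cancels to the identity and can be dropped.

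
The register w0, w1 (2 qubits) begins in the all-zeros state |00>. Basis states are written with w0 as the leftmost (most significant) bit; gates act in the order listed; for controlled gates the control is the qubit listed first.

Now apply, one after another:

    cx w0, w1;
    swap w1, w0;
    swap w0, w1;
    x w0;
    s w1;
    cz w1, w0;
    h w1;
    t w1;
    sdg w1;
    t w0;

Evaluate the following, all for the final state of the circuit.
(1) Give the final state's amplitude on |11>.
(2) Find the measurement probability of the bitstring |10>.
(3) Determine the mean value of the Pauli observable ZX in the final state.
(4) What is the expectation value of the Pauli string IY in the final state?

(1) |11> carries amplitude sqrt(2)/2 in the final state.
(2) Outcome |10> occurs with probability 1/2.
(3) The observable ZX averages to -sqrt(2)/2.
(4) In the final state, IY has expectation -sqrt(2)/2.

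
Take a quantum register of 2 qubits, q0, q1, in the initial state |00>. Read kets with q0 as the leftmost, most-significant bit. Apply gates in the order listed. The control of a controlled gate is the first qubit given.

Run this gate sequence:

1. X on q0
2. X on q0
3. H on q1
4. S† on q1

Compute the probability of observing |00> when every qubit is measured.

The probability of measuring |00> is 1/2. Key observation: gates 1-2 undo each other exactly, leaving only the rest of the circuit to track.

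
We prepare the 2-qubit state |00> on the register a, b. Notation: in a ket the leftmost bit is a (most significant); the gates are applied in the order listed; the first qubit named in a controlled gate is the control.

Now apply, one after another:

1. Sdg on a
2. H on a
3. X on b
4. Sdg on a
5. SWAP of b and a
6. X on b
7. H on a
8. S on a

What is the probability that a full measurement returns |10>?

Outcome |10> occurs with probability 1/4.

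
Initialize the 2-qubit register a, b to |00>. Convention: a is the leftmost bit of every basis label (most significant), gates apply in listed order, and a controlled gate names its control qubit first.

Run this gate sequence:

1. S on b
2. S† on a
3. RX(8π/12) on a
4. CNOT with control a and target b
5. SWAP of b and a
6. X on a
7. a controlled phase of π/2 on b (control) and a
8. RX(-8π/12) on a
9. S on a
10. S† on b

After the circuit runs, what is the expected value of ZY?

In the final state, ZY has expectation 3/4.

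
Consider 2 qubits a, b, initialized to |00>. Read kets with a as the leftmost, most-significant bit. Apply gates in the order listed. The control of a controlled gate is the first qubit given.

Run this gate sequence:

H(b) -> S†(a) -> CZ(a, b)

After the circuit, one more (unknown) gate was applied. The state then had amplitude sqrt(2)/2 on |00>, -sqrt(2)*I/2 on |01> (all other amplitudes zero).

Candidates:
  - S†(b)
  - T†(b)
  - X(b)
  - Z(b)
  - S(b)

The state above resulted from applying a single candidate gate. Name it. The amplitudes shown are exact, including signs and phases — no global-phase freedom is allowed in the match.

The applied gate was S†(b).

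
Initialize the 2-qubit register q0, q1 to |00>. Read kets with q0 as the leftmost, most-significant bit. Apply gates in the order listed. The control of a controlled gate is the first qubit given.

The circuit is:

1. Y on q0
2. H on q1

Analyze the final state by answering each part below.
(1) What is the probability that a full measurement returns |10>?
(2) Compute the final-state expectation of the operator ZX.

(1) Outcome |10> occurs with probability 1/2.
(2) The expectation value of ZX is -1.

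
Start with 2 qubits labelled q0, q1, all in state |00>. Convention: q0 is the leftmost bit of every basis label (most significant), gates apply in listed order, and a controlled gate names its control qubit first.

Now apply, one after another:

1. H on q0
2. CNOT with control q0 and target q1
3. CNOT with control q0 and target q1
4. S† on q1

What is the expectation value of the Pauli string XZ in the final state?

The expectation value of XZ is 1. Key observation: steps 2-3 multiply out to the identity, so the circuit reduces to the remaining gates.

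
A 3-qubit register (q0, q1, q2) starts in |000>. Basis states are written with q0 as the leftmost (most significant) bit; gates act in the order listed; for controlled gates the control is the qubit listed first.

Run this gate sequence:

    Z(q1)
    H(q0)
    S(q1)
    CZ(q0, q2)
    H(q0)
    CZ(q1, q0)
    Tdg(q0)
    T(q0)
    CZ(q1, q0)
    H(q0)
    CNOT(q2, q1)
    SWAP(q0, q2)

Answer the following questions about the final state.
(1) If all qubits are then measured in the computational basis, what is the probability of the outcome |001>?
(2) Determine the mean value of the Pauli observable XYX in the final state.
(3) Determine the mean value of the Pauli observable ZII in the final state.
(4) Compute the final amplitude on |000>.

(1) A full measurement returns |001> with probability 1/2. Key observation: steps 5-10 multiply out to the identity, so the circuit reduces to the remaining gates.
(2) The observable XYX averages to 0.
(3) The observable ZII averages to 1.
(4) |000> carries amplitude sqrt(2)/2 in the final state.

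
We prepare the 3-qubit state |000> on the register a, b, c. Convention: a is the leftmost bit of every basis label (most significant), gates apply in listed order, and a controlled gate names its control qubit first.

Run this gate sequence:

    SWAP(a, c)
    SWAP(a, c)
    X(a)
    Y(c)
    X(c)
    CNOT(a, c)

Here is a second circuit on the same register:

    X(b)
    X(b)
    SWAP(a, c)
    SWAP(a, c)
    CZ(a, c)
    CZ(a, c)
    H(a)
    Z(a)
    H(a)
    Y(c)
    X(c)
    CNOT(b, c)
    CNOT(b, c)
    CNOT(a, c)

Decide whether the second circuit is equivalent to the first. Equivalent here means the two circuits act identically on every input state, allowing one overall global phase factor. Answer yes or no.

Yes — the two circuits implement the same unitary up to a global phase.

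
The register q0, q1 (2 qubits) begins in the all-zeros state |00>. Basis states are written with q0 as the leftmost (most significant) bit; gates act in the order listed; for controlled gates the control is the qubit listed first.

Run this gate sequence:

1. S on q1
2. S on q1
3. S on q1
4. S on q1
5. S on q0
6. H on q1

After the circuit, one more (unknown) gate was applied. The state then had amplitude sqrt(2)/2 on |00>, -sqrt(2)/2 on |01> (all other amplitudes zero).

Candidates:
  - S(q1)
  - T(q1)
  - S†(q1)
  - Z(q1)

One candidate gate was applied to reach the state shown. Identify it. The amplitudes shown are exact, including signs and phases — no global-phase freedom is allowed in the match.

The unique candidate consistent with the amplitudes is Z(q1). Key observation: gates 1-4 undo each other exactly, leaving only the rest of the circuit to track.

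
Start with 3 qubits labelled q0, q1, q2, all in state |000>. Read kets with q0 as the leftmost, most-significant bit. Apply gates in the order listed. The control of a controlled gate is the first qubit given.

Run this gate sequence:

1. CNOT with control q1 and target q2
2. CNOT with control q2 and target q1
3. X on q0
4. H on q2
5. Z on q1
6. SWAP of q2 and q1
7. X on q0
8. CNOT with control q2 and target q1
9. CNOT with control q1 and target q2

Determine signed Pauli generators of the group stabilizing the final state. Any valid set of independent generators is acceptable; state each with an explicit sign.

One valid set of independent stabilizer generators is +IXX, +ZII, +IZZ (any independent generating set of the same group is equally correct).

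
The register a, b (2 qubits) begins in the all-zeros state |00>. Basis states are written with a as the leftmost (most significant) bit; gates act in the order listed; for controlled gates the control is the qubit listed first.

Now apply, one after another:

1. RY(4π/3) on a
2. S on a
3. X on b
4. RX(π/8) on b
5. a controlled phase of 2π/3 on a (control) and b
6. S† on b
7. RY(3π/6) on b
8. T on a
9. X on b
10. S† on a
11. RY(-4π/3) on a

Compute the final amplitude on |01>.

|01> carries amplitude 3*sqrt(2)*I*exp(11*I*pi/12)*cos(pi/16)/8 - 3*sqrt(2)*I*exp(I*pi/4)*sin(pi/16)/8 - sqrt(2)*I*sin(pi/16)/8 + sqrt(2)*I*cos(pi/16)/8 in the final state.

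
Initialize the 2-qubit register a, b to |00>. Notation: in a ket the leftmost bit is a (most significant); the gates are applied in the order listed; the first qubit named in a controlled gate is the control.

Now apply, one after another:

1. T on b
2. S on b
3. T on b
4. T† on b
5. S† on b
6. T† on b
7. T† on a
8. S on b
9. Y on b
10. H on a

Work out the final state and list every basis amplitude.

After the circuit, the state carries amplitude 0 on |00>, sqrt(2)*I/2 on |01>, 0 on |10>, sqrt(2)*I/2 on |11>. Key observation: gates 1-6 undo each other exactly, leaving only the rest of the circuit to track.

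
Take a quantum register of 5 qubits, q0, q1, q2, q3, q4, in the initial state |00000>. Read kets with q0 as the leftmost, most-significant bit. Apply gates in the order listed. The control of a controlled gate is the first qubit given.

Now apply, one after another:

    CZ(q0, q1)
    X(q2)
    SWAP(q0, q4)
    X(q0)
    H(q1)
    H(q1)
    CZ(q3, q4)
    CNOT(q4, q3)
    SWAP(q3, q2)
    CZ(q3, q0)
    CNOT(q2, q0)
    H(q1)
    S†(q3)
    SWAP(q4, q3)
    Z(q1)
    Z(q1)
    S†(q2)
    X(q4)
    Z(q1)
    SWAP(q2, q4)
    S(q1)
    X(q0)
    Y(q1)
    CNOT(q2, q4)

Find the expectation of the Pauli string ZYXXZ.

The observable ZYXXZ averages to 0.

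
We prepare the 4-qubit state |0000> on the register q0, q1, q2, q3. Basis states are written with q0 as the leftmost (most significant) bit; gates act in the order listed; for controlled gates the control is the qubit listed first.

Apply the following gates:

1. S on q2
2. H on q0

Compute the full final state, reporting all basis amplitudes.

After the circuit, the state carries amplitude sqrt(2)/2 on |0000>, sqrt(2)/2 on |1000>, and 0 on every other basis state.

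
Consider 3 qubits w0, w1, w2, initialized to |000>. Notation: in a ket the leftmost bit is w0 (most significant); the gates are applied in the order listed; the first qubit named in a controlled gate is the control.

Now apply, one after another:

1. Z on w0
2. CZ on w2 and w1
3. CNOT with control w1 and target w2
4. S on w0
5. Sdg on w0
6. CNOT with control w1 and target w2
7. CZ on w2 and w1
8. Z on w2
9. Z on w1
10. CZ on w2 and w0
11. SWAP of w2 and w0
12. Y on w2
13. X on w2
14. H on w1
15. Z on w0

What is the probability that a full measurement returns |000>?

The probability of measuring |000> is 1/2.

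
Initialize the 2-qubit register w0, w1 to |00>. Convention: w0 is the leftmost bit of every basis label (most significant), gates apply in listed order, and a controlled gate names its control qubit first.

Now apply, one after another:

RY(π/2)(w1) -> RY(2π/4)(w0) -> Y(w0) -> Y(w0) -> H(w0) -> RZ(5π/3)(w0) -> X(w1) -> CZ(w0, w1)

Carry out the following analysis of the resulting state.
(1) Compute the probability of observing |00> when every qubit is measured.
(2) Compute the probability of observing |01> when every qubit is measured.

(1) A full measurement returns |00> with probability 1/2.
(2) A full measurement returns |01> with probability 1/2.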